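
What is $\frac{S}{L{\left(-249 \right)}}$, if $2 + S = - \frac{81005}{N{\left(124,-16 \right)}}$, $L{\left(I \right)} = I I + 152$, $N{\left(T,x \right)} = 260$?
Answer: $- \frac{16305}{3231956} \approx -0.0050449$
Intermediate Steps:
$L{\left(I \right)} = 152 + I^{2}$ ($L{\left(I \right)} = I^{2} + 152 = 152 + I^{2}$)
$S = - \frac{16305}{52}$ ($S = -2 - \frac{81005}{260} = -2 - \frac{16201}{52} = - \frac{16305}{52} \approx -313.56$)
$\frac{S}{L{\left(-249 \right)}} = - \frac{16305}{52 \left(152 + \left(-249\right)^{2}\right)} = - \frac{16305}{52 \left(152 + 62001\right)} = - \frac{16305}{52 \cdot 62153} = \left(- \frac{16305}{52}\right) \frac{1}{62153} = - \frac{16305}{3231956}$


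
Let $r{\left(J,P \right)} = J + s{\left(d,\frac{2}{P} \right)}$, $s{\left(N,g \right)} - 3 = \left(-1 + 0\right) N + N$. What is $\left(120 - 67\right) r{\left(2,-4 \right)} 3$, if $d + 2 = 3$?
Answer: $795$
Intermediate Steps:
$d = 1$ ($d = -2 + 3 = 1$)
$s{\left(N,g \right)} = 3$ ($s{\left(N,g \right)} = 3 + \left(\left(-1 + 0\right) N + N\right) = 3 + \left(- N + N\right) = 3 + 0 = 3$)
$r{\left(J,P \right)} = 3 + J$ ($r{\left(J,P \right)} = J + 3 = 3 + J$)
$\left(120 - 67\right) r{\left(2,-4 \right)} 3 = \left(120 - 67\right) \left(3 + 2\right) 3 = 53 \cdot 5 \cdot 3 = 53 \cdot 15 = 795$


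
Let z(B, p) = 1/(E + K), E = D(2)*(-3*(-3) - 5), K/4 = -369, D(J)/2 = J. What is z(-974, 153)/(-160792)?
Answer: 1/234756320 ≈ 4.2597e-9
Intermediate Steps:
D(J) = 2*J
K = -1476 (K = 4*(-369) = -1476)
E = 16 (E = (2*2)*(-3*(-3) - 5) = 4*(9 - 5) = 4*4 = 16)
z(B, p) = -1/1460 (z(B, p) = 1/(16 - 1476) = 1/(-1460) = -1/1460)
z(-974, 153)/(-160792) = -1/1460/(-160792) = -1/1460*(-1/160792) = 1/234756320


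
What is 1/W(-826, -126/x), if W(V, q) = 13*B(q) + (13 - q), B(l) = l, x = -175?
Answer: 25/541 ≈ 0.046211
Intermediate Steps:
W(V, q) = 13 + 12*q (W(V, q) = 13*q + (13 - q) = 13 + 12*q)
1/W(-826, -126/x) = 1/(13 + 12*(-126/(-175))) = 1/(13 + 12*(-126*(-1/175))) = 1/(13 + 12*(18/25)) = 1/(13 + 216/25) = 1/(541/25) = 25/541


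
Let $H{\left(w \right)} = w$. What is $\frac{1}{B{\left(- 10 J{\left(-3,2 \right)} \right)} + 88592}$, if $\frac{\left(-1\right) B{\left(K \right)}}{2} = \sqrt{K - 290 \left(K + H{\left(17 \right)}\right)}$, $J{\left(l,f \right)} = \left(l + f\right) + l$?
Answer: $\frac{11074}{981076053} + \frac{i \sqrt{16490}}{3924304212} \approx 1.1288 \cdot 10^{-5} + 3.2723 \cdot 10^{-8} i$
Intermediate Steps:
$J{\left(l,f \right)} = f + 2 l$ ($J{\left(l,f \right)} = \left(f + l\right) + l = f + 2 l$)
$B{\left(K \right)} = - 2 \sqrt{-4930 - 289 K}$ ($B{\left(K \right)} = - 2 \sqrt{K - 290 \left(K + 17\right)} = - 2 \sqrt{K - 290 \left(17 + K\right)} = - 2 \sqrt{K - \left(4930 + 290 K\right)} = - 2 \sqrt{-4930 - 289 K}$)
$\frac{1}{B{\left(- 10 J{\left(-3,2 \right)} \right)} + 88592} = \frac{1}{- 2 \sqrt{-4930 - 289 \left(- 10 \left(2 + 2 \left(-3\right)\right)\right)} + 88592} = \frac{1}{- 2 \sqrt{-4930 - 289 \left(- 10 \left(2 - 6\right)\right)} + 88592} = \frac{1}{- 2 \sqrt{-4930 - 289 \left(\left(-10\right) \left(-4\right)\right)} + 88592} = \frac{1}{- 2 \sqrt{-4930 - 11560} + 88592} = \frac{1}{- 2 \sqrt{-16490} + 88592} = \frac{1}{- 2 i \sqrt{16490} + 88592} = \frac{1}{88592 - 2 i \sqrt{16490}}$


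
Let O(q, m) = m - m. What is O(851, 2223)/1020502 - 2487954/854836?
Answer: -1243977/427418 ≈ -2.9104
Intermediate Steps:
O(q, m) = 0
O(851, 2223)/1020502 - 2487954/854836 = 0/1020502 - 2487954/854836 = 0*(1/1020502) - 2487954*1/854836 = 0 - 1243977/427418 = -1243977/427418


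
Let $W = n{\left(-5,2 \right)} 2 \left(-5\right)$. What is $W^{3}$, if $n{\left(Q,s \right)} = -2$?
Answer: $8000$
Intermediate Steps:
$W = 20$ ($W = - 2 \cdot 2 \left(-5\right) = \left(-2\right) \left(-10\right) = 20$)
$W^{3} = 20^{3} = 8000$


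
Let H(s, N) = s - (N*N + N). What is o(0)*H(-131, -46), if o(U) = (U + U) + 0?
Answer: 0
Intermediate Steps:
H(s, N) = s - N - N**2 (H(s, N) = s - (N**2 + N) = s - (N + N**2) = s + (-N - N**2) = s - N - N**2)
o(U) = 2*U (o(U) = 2*U + 0 = 2*U)
o(0)*H(-131, -46) = (2*0)*(-131 - 1*(-46) - 1*(-46)**2) = 0*(-131 + 46 - 1*2116) = 0*(-131 + 46 - 2116) = 0*(-2201) = 0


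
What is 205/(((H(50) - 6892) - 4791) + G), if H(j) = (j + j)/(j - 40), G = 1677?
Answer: -205/9996 ≈ -0.020508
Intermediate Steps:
H(j) = 2*j/(-40 + j) (H(j) = (2*j)/(-40 + j) = 2*j/(-40 + j))
205/(((H(50) - 6892) - 4791) + G) = 205/(((2*50/(-40 + 50) - 6892) - 4791) + 1677) = 205/(((2*50/10 - 6892) - 4791) + 1677) = 205/(((2*50*(1/10) - 6892) - 4791) + 1677) = 205/(((10 - 6892) - 4791) + 1677) = 205/((-6882 - 4791) + 1677) = 205/(-11673 + 1677) = 205/(-9996) = 205*(-1/9996) = -205/9996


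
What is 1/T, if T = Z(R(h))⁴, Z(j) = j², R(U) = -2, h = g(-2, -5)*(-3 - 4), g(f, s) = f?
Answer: 1/256 ≈ 0.0039063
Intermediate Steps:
h = 14 (h = -2*(-3 - 4) = -2*(-7) = 14)
T = 256 (T = ((-2)²)⁴ = 4⁴ = 256)
1/T = 1/256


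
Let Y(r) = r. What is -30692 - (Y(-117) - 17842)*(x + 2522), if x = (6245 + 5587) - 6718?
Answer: 137104232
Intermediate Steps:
x = 5114 (x = 11832 - 6718 = 5114)
-30692 - (Y(-117) - 17842)*(x + 2522) = -30692 - (-117 - 17842)*(5114 + 2522) = -30692 - (-17959)*7636 = -30692 - 1*(-137134924) = -30692 + 137134924 = 137104232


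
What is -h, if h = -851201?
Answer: 851201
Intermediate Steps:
-h = -1*(-851201) = 851201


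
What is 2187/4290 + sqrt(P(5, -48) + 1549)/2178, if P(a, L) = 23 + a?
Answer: 729/1430 + sqrt(1577)/2178 ≈ 0.52802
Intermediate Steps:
2187/4290 + sqrt(P(5, -48) + 1549)/2178 = 2187/4290 + sqrt((23 + 5) + 1549)/2178 = 2187*(1/4290) + sqrt(28 + 1549)*(1/2178) = 729/1430 + sqrt(1577)*(1/2178) = 729/1430 + sqrt(1577)/2178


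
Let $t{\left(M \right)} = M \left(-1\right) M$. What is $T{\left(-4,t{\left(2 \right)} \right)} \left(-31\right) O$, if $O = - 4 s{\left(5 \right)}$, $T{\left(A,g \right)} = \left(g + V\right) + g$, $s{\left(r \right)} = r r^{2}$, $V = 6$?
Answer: $-31000$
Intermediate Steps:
$t{\left(M \right)} = - M^{2}$ ($t{\left(M \right)} = - M M = - M^{2}$)
$s{\left(r \right)} = r^{3}$
$T{\left(A,g \right)} = 6 + 2 g$ ($T{\left(A,g \right)} = \left(g + 6\right) + g = \left(6 + g\right) + g = 6 + 2 g$)
$O = -500$ ($O = - 4 \cdot 5^{3} = \left(-4\right) 125 = -500$)
$T{\left(-4,t{\left(2 \right)} \right)} \left(-31\right) O = \left(6 + 2 \left(- 2^{2}\right)\right) \left(-31\right) \left(-500\right) = \left(6 + 2 \left(\left(-1\right) 4\right)\right) \left(-31\right) \left(-500\right) = \left(6 + 2 \left(-4\right)\right) \left(-31\right) \left(-500\right) = \left(6 - 8\right) \left(-31\right) \left(-500\right) = \left(-2\right) \left(-31\right) \left(-500\right) = 62 \left(-500\right) = -31000$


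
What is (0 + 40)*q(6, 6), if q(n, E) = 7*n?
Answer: 1680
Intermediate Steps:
(0 + 40)*q(6, 6) = (0 + 40)*(7*6) = 40*42 = 1680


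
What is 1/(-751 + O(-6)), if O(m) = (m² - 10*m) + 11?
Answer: -1/644 ≈ -0.0015528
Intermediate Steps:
O(m) = 11 + m² - 10*m
1/(-751 + O(-6)) = 1/(-751 + (11 + (-6)² - 10*(-6))) = 1/(-751 + (11 + 36 + 60)) = 1/(-751 + 107) = 1/(-644) = -1/644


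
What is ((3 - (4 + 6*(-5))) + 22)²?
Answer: 2601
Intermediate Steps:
((3 - (4 + 6*(-5))) + 22)² = ((3 - (4 - 30)) + 22)² = ((3 - 1*(-26)) + 22)² = ((3 + 26) + 22)² = (29 + 22)² = 51² = 2601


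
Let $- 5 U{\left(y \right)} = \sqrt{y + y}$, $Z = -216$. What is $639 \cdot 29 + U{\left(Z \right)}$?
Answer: $18531 - \frac{12 i \sqrt{3}}{5} \approx 18531.0 - 4.1569 i$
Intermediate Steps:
$U{\left(y \right)} = - \frac{\sqrt{2} \sqrt{y}}{5}$ ($U{\left(y \right)} = - \frac{\sqrt{y + y}}{5} = - \frac{\sqrt{2 y}}{5} = - \frac{\sqrt{2} \sqrt{y}}{5}$)
$639 \cdot 29 + U{\left(Z \right)} = 639 \cdot 29 - \frac{\sqrt{2} \sqrt{-216}}{5} = 18531 - \frac{\sqrt{2} \cdot 6 i \sqrt{6}}{5} = 18531 - \frac{12 i \sqrt{3}}{5}$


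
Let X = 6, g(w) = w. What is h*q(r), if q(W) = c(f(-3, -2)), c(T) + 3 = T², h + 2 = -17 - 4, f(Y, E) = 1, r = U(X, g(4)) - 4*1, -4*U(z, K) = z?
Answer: 46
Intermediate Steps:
U(z, K) = -z/4
r = -11/2 (r = -¼*6 - 4*1 = -3/2 - 4 = -11/2 ≈ -5.5000)
h = -23 (h = -2 + (-17 - 4) = -2 - 21 = -23)
c(T) = -3 + T²
q(W) = -2 (q(W) = -3 + 1² = -3 + 1 = -2)
h*q(r) = -23*(-2) = 46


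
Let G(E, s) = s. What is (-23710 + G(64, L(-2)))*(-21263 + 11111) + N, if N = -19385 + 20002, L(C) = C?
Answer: 240724841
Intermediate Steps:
N = 617
(-23710 + G(64, L(-2)))*(-21263 + 11111) + N = (-23710 - 2)*(-21263 + 11111) + 617 = -23712*(-10152) + 617 = 240724224 + 617 = 240724841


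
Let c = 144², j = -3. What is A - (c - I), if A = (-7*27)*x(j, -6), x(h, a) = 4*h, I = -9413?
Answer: -27881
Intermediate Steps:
c = 20736
A = 2268 (A = (-7*27)*(4*(-3)) = -189*(-12) = 2268)
A - (c - I) = 2268 - (20736 - 1*(-9413)) = 2268 - (20736 + 9413) = 2268 - 1*30149 = 2268 - 30149 = -27881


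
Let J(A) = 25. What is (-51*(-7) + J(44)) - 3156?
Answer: -2774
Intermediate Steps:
(-51*(-7) + J(44)) - 3156 = (-51*(-7) + 25) - 3156 = (357 + 25) - 3156 = 382 - 3156 = -2774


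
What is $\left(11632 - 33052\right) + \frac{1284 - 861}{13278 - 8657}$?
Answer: $- \frac{98981397}{4621} \approx -21420.0$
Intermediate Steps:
$\left(11632 - 33052\right) + \frac{1284 - 861}{13278 - 8657} = -21420 + \frac{423}{4621} = - \frac{98981397}{4621}$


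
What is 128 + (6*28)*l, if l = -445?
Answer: -74632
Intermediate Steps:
128 + (6*28)*l = 128 + (6*28)*(-445) = 128 + 168*(-445) = 128 - 74760 = -74632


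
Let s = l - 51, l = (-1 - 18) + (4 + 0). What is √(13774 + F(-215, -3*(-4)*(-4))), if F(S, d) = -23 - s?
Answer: √13817 ≈ 117.55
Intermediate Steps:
l = -15 (l = -19 + 4 = -15)
s = -66 (s = -15 - 51 = -66)
F(S, d) = 43 (F(S, d) = -23 - 1*(-66) = -23 + 66 = 43)
√(13774 + F(-215, -3*(-4)*(-4))) = √(13774 + 43) = √13817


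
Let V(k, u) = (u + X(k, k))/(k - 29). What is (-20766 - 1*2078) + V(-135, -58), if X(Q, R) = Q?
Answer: -3746223/164 ≈ -22843.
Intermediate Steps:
V(k, u) = (k + u)/(-29 + k) (V(k, u) = (u + k)/(k - 29) = (k + u)/(-29 + k))
(-20766 - 1*2078) + V(-135, -58) = (-20766 - 1*2078) + (-135 - 58)/(-29 - 135) = (-20766 - 2078) - 193/(-164) = -22844 - 1/164*(-193) = -22844 + 193/164 = -3746223/164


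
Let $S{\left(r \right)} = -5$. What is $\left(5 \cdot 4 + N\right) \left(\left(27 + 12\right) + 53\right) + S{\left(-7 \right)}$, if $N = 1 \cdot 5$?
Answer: $2295$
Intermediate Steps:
$N = 5$
$\left(5 \cdot 4 + N\right) \left(\left(27 + 12\right) + 53\right) + S{\left(-7 \right)} = \left(5 \cdot 4 + 5\right) \left(\left(27 + 12\right) + 53\right) - 5 = \left(20 + 5\right) \left(39 + 53\right) - 5 = 25 \cdot 92 - 5 = 2300 - 5 = 2295$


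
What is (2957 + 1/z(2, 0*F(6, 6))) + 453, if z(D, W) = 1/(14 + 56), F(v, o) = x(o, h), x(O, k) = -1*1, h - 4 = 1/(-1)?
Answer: 3480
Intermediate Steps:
h = 3 (h = 4 + 1/(-1) = 4 + 1*(-1) = 4 - 1 = 3)
x(O, k) = -1
F(v, o) = -1
z(D, W) = 1/70
(2957 + 1/z(2, 0*F(6, 6))) + 453 = (2957 + 1/(1/70)) + 453 = (2957 + 70) + 453 = 3027 + 453 = 3480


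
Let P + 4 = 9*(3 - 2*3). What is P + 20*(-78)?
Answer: -1591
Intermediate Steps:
P = -31 (P = -4 + 9*(3 - 2*3) = -4 + 9*(3 - 6) = -4 + 9*(-3) = -4 - 27 = -31)
P + 20*(-78) = -31 + 20*(-78) = -31 - 1560 = -1591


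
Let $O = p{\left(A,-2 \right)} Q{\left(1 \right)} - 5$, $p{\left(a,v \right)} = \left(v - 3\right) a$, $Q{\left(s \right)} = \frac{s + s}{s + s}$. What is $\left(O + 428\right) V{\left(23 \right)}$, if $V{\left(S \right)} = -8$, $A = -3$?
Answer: $-3504$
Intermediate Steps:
$Q{\left(s \right)} = 1$ ($Q{\left(s \right)} = \frac{2 s}{2 s} = 2 s \frac{1}{2 s} = 1$)
$p{\left(a,v \right)} = a \left(-3 + v\right)$ ($p{\left(a,v \right)} = \left(-3 + v\right) a = a \left(-3 + v\right)$)
$O = 10$ ($O = - 3 \left(-3 - 2\right) 1 - 5 = \left(-3\right) \left(-5\right) 1 - 5 = 15 \cdot 1 - 5 = 15 - 5 = 10$)
$\left(O + 428\right) V{\left(23 \right)} = \left(10 + 428\right) \left(-8\right) = 438 \left(-8\right) = -3504$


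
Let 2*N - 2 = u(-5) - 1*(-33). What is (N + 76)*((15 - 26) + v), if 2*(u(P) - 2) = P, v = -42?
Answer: -19769/4 ≈ -4942.3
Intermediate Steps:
u(P) = 2 + P/2
N = 69/4 (N = 1 + ((2 + (1/2)*(-5)) - 1*(-33))/2 = 1 + ((2 - 5/2) + 33)/2 = 1 + (-1/2 + 33)/2 = 1 + (1/2)*(65/2) = 1 + 65/4 = 69/4 ≈ 17.250)
(N + 76)*((15 - 26) + v) = (69/4 + 76)*((15 - 26) - 42) = 373*(-11 - 42)/4 = (373/4)*(-53) = -19769/4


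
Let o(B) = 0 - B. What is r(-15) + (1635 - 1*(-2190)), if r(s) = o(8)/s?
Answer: 57383/15 ≈ 3825.5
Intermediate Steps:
o(B) = -B
r(s) = -8/s (r(s) = (-1*8)/s = -8/s)
r(-15) + (1635 - 1*(-2190)) = -8/(-15) + (1635 - 1*(-2190)) = -8*(-1/15) + (1635 + 2190) = 8/15 + 3825 = 57383/15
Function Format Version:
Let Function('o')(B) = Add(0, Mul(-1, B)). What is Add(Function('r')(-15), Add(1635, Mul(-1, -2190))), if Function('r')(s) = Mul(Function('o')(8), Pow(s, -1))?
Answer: Rational(57383, 15) ≈ 3825.5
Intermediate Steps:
Function('o')(B) = Mul(-1, B)
Function('r')(s) = Mul(-8, Pow(s, -1)) (Function('r')(s) = Mul(Mul(-1, 8), Pow(s, -1)) = Mul(-8, Pow(s, -1)))
Add(Function('r')(-15), Add(1635, Mul(-1, -2190))) = Add(Mul(-8, Pow(-15, -1)), Add(1635, Mul(-1, -2190))) = Add(Mul(-8, Rational(-1, 15)), Add(1635, 2190)) = Add(Rational(8, 15), 3825) = Rational(57383, 15)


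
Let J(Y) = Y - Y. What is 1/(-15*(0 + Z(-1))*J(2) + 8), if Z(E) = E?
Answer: ⅛ ≈ 0.12500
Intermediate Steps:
J(Y) = 0
1/(-15*(0 + Z(-1))*J(2) + 8) = 1/(-15*(0 - 1)*0 + 8) = 1/(-(-15)*0 + 8) = 1/(-15*0 + 8) = 1/(0 + 8) = 1/8 = ⅛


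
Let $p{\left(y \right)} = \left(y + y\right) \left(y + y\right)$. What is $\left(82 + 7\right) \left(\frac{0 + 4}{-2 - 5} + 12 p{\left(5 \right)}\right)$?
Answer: $\frac{747244}{7} \approx 1.0675 \cdot 10^{5}$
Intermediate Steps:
$p{\left(y \right)} = 4 y^{2}$ ($p{\left(y \right)} = 2 y 2 y = 4 y^{2}$)
$\left(82 + 7\right) \left(\frac{0 + 4}{-2 - 5} + 12 p{\left(5 \right)}\right) = \left(82 + 7\right) \left(\frac{0 + 4}{-2 - 5} + 12 \cdot 4 \cdot 5^{2}\right) = 89 \left(\frac{4}{-7} + 12 \cdot 4 \cdot 25\right) = 89 \left(4 \left(- \frac{1}{7}\right) + 12 \cdot 100\right) = 89 \left(- \frac{4}{7} + 1200\right) = 89 \cdot \frac{8396}{7} = \frac{747244}{7}$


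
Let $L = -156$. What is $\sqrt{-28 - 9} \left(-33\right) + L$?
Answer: $-156 - 33 i \sqrt{37} \approx -156.0 - 200.73 i$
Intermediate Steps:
$\sqrt{-28 - 9} \left(-33\right) + L = \sqrt{-28 - 9} \left(-33\right) - 156 = \sqrt{-37} \left(-33\right) - 156 = i \sqrt{37} \left(-33\right) - 156 = - 33 i \sqrt{37} - 156 = -156 - 33 i \sqrt{37}$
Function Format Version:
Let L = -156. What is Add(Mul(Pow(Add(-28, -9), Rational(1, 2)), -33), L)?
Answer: Add(-156, Mul(-33, I, Pow(37, Rational(1, 2)))) ≈ Add(-156.00, Mul(-200.73, I))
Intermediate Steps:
Add(Mul(Pow(Add(-28, -9), Rational(1, 2)), -33), L) = Add(Mul(Pow(Add(-28, -9), Rational(1, 2)), -33), -156) = Add(Mul(Pow(-37, Rational(1, 2)), -33), -156) = Add(Mul(Mul(I, Pow(37, Rational(1, 2))), -33), -156) = Add(Mul(-33, I, Pow(37, Rational(1, 2))), -156) = Add(-156, Mul(-33, I, Pow(37, Rational(1, 2))))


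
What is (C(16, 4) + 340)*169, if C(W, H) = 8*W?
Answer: 79092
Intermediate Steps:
(C(16, 4) + 340)*169 = (8*16 + 340)*169 = (128 + 340)*169 = 468*169 = 79092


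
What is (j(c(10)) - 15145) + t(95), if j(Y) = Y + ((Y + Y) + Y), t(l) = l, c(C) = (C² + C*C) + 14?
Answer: -14194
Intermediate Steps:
c(C) = 14 + 2*C² (c(C) = (C² + C²) + 14 = 2*C² + 14 = 14 + 2*C²)
j(Y) = 4*Y (j(Y) = Y + (2*Y + Y) = Y + 3*Y = 4*Y)
(j(c(10)) - 15145) + t(95) = (4*(14 + 2*10²) - 15145) + 95 = (4*(14 + 2*100) - 15145) + 95 = (4*(14 + 200) - 15145) + 95 = (4*214 - 15145) + 95 = (856 - 15145) + 95 = -14289 + 95 = -14194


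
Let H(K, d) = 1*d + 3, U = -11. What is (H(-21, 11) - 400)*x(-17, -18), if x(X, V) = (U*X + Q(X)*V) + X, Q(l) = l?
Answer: -183736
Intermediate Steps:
H(K, d) = 3 + d (H(K, d) = d + 3 = 3 + d)
x(X, V) = -10*X + V*X (x(X, V) = (-11*X + X*V) + X = (-11*X + V*X) + X = -10*X + V*X)
(H(-21, 11) - 400)*x(-17, -18) = ((3 + 11) - 400)*(-17*(-10 - 18)) = (14 - 400)*(-17*(-28)) = -386*476 = -183736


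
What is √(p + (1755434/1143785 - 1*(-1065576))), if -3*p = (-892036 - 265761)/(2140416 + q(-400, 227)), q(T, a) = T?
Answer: √3591124736190090409010100278985/1835788650420 ≈ 1032.3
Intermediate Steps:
p = 1157797/6420048 (p = -(-892036 - 265761)/(3*(2140416 - 400)) = -(-1157797)/(3*2140016) = -⅓*(-1157797/2140016) = 1157797/6420048 ≈ 0.18034)
√(p + (1755434/1143785 - 1*(-1065576))) = √(1157797/6420048 + (1755434/1143785 - 1*(-1065576))) = √(1157797/6420048 + (1755434*(1/1143785) + 1065576)) = √(1157797/6420048 + (1755434/1143785 + 1065576)) = √(1157797/6420048 + 1218791600594/1143785) = √(7824701902081150157/7343154601680) = √3591124736190090409010100278985/1835788650420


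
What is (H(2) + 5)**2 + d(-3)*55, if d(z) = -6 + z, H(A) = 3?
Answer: -431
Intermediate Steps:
(H(2) + 5)**2 + d(-3)*55 = (3 + 5)**2 + (-6 - 3)*55 = 8**2 - 9*55 = 64 - 495 = -431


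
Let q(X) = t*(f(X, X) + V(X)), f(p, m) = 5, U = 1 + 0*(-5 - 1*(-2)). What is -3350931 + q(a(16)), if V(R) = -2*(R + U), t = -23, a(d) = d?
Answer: -3350264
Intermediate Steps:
U = 1 (U = 1 + 0*(-5 + 2) = 1 + 0*(-3) = 1 + 0 = 1)
V(R) = -2 - 2*R (V(R) = -2*(R + 1) = -2*(1 + R) = -2 - 2*R)
q(X) = -69 + 46*X (q(X) = -23*(5 + (-2 - 2*X)) = -23*(3 - 2*X) = -69 + 46*X)
-3350931 + q(a(16)) = -3350931 + (-69 + 46*16) = -3350931 + (-69 + 736) = -3350931 + 667 = -3350264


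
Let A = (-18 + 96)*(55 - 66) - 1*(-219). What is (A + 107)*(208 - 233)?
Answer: 13300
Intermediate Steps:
A = -639 (A = 78*(-11) + 219 = -858 + 219 = -639)
(A + 107)*(208 - 233) = (-639 + 107)*(208 - 233) = -532*(-25) = 13300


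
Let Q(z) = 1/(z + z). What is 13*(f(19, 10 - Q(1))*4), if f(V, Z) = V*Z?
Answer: 9386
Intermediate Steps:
Q(z) = 1/(2*z)
13*(f(19, 10 - Q(1))*4) = 13*((19*(10 - 1/(2*1)))*4) = 13*((19*(10 - 1/2))*4) = 13*((19*(19/2))*4) = 13*((361/2)*4) = 13*722 = 9386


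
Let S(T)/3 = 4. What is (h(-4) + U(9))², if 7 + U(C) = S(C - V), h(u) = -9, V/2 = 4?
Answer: 16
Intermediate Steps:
V = 8 (V = 2*4 = 8)
S(T) = 12 (S(T) = 3*4 = 12)
U(C) = 5 (U(C) = -7 + 12 = 5)
(h(-4) + U(9))² = (-9 + 5)² = (-4)² = 16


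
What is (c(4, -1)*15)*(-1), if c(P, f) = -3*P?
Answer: 180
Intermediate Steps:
(c(4, -1)*15)*(-1) = (-3*4*15)*(-1) = -12*15*(-1) = -180*(-1) = 180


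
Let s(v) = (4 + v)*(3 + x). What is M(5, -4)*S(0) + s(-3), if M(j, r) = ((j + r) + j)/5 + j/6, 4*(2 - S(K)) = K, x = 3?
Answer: 151/15 ≈ 10.067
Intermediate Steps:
S(K) = 2 - K/4
s(v) = 24 + 6*v (s(v) = (4 + v)*(3 + 3) = (4 + v)*6 = 24 + 6*v)
M(j, r) = r/5 + 17*j/30 (M(j, r) = (r + 2*j)*(1/5) + j*(1/6) = (r/5 + 2*j/5) + j/6 = r/5 + 17*j/30)
M(5, -4)*S(0) + s(-3) = ((1/5)*(-4) + (17/30)*5)*(2 - 1/4*0) + (24 + 6*(-3)) = (-4/5 + 17/6)*(2 + 0) + (24 - 18) = (61/30)*2 + 6 = 61/15 + 6 = 151/15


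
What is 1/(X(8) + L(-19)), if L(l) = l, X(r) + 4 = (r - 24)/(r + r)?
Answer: -1/24 ≈ -0.041667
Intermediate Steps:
X(r) = -4 + (-24 + r)/(2*r) (X(r) = -4 + (r - 24)/(r + r) = -4 + (-24 + r)/((2*r)) = -4 + (-24 + r)*(1/(2*r)) = -4 + (-24 + r)/(2*r))
1/(X(8) + L(-19)) = 1/((-7/2 - 12/8) - 19) = 1/((-7/2 - 12*⅛) - 19) = 1/((-7/2 - 3/2) - 19) = 1/(-5 - 19) = 1/(-24) = -1/24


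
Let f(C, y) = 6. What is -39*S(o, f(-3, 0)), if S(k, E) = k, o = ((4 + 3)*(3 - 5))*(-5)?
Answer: -2730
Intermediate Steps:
o = 70 (o = (7*(-2))*(-5) = -14*(-5) = 70)
-39*S(o, f(-3, 0)) = -39*70 = -2730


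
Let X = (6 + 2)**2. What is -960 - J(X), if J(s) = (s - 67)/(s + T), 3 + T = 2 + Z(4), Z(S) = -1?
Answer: -59517/62 ≈ -959.95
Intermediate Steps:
T = -2 (T = -3 + (2 - 1) = -3 + 1 = -2)
X = 64 (X = 8**2 = 64)
J(s) = (-67 + s)/(-2 + s) (J(s) = (s - 67)/(s - 2) = (-67 + s)/(-2 + s))
-960 - J(X) = -960 - (-67 + 64)/(-2 + 64) = -960 - (-3)/62 = -960 - 1*(-3/62) = -960 + 3/62 = -59517/62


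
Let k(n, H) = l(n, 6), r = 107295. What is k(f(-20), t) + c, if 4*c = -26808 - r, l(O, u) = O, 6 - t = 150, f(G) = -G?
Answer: -134023/4 ≈ -33506.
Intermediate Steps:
t = -144 (t = 6 - 1*150 = 6 - 150 = -144)
k(n, H) = n
c = -134103/4 (c = (-26808 - 1*107295)/4 = (-26808 - 107295)/4 = (1/4)*(-134103) = -134103/4 ≈ -33526.)
k(f(-20), t) + c = -1*(-20) - 134103/4 = 20 - 134103/4 = -134023/4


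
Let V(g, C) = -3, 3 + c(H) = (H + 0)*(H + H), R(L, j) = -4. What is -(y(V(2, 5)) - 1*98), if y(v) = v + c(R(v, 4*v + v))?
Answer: 72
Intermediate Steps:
c(H) = -3 + 2*H² (c(H) = -3 + (H + 0)*(H + H) = -3 + H*(2*H) = -3 + 2*H²)
y(v) = 29 + v (y(v) = v + (-3 + 2*(-4)²) = v + (-3 + 2*16) = v + (-3 + 32) = v + 29 = 29 + v)
-(y(V(2, 5)) - 1*98) = -((29 - 3) - 1*98) = -(26 - 98) = -1*(-72) = 72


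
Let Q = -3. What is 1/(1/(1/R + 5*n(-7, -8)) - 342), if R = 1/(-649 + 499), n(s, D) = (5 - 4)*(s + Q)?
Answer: -200/68401 ≈ -0.0029239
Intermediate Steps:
n(s, D) = -3 + s (n(s, D) = (5 - 4)*(s - 3) = 1*(-3 + s) = -3 + s)
R = -1/150 (R = 1/(-150) = -1/150 ≈ -0.0066667)
1/(1/(1/R + 5*n(-7, -8)) - 342) = 1/(1/(1/(-1/150) + 5*(-3 - 7)) - 342) = 1/(1/(-150 + 5*(-10)) - 342) = 1/(1/(-150 - 50) - 342) = 1/(1/(-200) - 342) = 1/(-1/200 - 342) = 1/(-68401/200) = -200/68401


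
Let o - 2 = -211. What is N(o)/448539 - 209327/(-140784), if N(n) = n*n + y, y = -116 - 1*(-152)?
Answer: 1588031387/1002335152 ≈ 1.5843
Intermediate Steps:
o = -209 (o = 2 - 211 = -209)
y = 36 (y = -116 + 152 = 36)
N(n) = 36 + n**2 (N(n) = n*n + 36 = n**2 + 36 = 36 + n**2)
N(o)/448539 - 209327/(-140784) = (36 + (-209)**2)/448539 - 209327/(-140784) = (36 + 43681)*(1/448539) - 209327*(-1/140784) = 43717*(1/448539) + 209327/140784 = 43717/448539 + 209327/140784 = 1588031387/1002335152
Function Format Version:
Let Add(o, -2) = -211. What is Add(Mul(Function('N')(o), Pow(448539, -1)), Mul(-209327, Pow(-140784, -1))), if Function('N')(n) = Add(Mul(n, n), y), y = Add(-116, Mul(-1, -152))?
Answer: Rational(1588031387, 1002335152) ≈ 1.5843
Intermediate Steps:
o = -209 (o = Add(2, -211) = -209)
y = 36 (y = Add(-116, 152) = 36)
Function('N')(n) = Add(36, Pow(n, 2)) (Function('N')(n) = Add(Mul(n, n), 36) = Add(Pow(n, 2), 36) = Add(36, Pow(n, 2)))
Add(Mul(Function('N')(o), Pow(448539, -1)), Mul(-209327, Pow(-140784, -1))) = Add(Mul(Add(36, Pow(-209, 2)), Pow(448539, -1)), Mul(-209327, Pow(-140784, -1))) = Add(Mul(Add(36, 43681), Rational(1, 448539)), Mul(-209327, Rational(-1, 140784))) = Add(Mul(43717, Rational(1, 448539)), Rational(209327, 140784)) = Add(Rational(43717, 448539), Rational(209327, 140784)) = Rational(1588031387, 1002335152)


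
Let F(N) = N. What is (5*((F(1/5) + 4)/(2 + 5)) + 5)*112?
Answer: 896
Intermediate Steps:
(5*((F(1/5) + 4)/(2 + 5)) + 5)*112 = (5*((1/5 + 4)/(2 + 5)) + 5)*112 = (5*((⅕ + 4)/7) + 5)*112 = (5*((21/5)*(⅐)) + 5)*112 = (5*(⅗) + 5)*112 = (3 + 5)*112 = 8*112 = 896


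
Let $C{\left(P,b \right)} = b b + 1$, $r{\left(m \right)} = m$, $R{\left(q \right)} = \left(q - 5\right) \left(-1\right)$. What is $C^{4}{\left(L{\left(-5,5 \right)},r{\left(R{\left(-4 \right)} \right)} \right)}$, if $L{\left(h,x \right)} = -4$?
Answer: $45212176$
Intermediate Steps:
$R{\left(q \right)} = 5 - q$ ($R{\left(q \right)} = \left(-5 + q\right) \left(-1\right) = 5 - q$)
$C{\left(P,b \right)} = 1 + b^{2}$ ($C{\left(P,b \right)} = b^{2} + 1 = 1 + b^{2}$)
$C^{4}{\left(L{\left(-5,5 \right)},r{\left(R{\left(-4 \right)} \right)} \right)} = \left(1 + \left(5 - -4\right)^{2}\right)^{4} = \left(1 + \left(5 + 4\right)^{2}\right)^{4} = \left(1 + 9^{2}\right)^{4} = \left(1 + 81\right)^{4} = 82^{4} = 45212176$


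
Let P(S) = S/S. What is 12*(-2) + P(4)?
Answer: -23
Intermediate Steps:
P(S) = 1
12*(-2) + P(4) = 12*(-2) + 1 = -24 + 1 = -23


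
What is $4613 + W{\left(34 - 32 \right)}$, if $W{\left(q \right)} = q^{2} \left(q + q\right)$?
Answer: $4629$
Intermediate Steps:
$W{\left(q \right)} = 2 q^{3}$ ($W{\left(q \right)} = q^{2} \cdot 2 q = 2 q^{3}$)
$4613 + W{\left(34 - 32 \right)} = 4613 + 2 \left(34 - 32\right)^{3} = 4613 + 2 \cdot 2^{3} = 4613 + 2 \cdot 8 = 4613 + 16 = 4629$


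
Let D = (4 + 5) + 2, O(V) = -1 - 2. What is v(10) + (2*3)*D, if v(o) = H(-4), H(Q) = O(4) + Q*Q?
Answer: 79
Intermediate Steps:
O(V) = -3
D = 11 (D = 9 + 2 = 11)
H(Q) = -3 + Q² (H(Q) = -3 + Q*Q = -3 + Q²)
v(o) = 13 (v(o) = -3 + (-4)² = -3 + 16 = 13)
v(10) + (2*3)*D = 13 + (2*3)*11 = 13 + 6*11 = 13 + 66 = 79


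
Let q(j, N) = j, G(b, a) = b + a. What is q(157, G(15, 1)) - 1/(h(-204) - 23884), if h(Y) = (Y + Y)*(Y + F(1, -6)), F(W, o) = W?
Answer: 9253579/58940 ≈ 157.00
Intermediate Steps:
G(b, a) = a + b
h(Y) = 2*Y*(1 + Y) (h(Y) = (Y + Y)*(Y + 1) = (2*Y)*(1 + Y) = 2*Y*(1 + Y))
q(157, G(15, 1)) - 1/(h(-204) - 23884) = 157 - 1/(2*(-204)*(1 - 204) - 23884) = 157 - 1/(2*(-204)*(-203) - 23884) = 157 - 1/(82824 - 23884) = 157 - 1/58940 = 9253579/58940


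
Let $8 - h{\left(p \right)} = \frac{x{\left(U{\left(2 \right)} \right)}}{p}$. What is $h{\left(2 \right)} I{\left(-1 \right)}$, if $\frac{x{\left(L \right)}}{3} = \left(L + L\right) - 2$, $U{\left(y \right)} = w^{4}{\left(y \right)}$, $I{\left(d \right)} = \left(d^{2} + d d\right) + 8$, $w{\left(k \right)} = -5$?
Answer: $-18640$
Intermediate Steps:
$I{\left(d \right)} = 8 + 2 d^{2}$ ($I{\left(d \right)} = \left(d^{2} + d^{2}\right) + 8 = 2 d^{2} + 8 = 8 + 2 d^{2}$)
$U{\left(y \right)} = 625$ ($U{\left(y \right)} = \left(-5\right)^{4} = 625$)
$x{\left(L \right)} = -6 + 6 L$ ($x{\left(L \right)} = 3 \left(\left(L + L\right) - 2\right) = 3 \left(2 L - 2\right) = 3 \left(-2 + 2 L\right) = -6 + 6 L$)
$h{\left(p \right)} = 8 - \frac{3744}{p}$ ($h{\left(p \right)} = 8 - \frac{-6 + 6 \cdot 625}{p} = 8 - \frac{-6 + 3750}{p} = 8 - \frac{3744}{p}$)
$h{\left(2 \right)} I{\left(-1 \right)} = \left(8 - \frac{3744}{2}\right) \left(8 + 2 \left(-1\right)^{2}\right) = \left(8 - 1872\right) \left(8 + 2 \cdot 1\right) = \left(8 - 1872\right) \left(8 + 2\right) = \left(-1864\right) 10 = -18640$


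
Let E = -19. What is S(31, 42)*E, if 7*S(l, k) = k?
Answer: -114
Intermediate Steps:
S(l, k) = k/7
S(31, 42)*E = ((⅐)*42)*(-19) = 6*(-19) = -114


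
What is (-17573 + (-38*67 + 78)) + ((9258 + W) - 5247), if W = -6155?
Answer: -22185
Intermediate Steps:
(-17573 + (-38*67 + 78)) + ((9258 + W) - 5247) = (-17573 + (-38*67 + 78)) + ((9258 - 6155) - 5247) = (-17573 + (-2546 + 78)) + (3103 - 5247) = (-17573 - 2468) - 2144 = -20041 - 2144 = -22185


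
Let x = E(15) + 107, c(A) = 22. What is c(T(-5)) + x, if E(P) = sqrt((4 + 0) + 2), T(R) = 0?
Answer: 129 + sqrt(6) ≈ 131.45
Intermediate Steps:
E(P) = sqrt(6) (E(P) = sqrt(4 + 2) = sqrt(6))
x = 107 + sqrt(6) (x = sqrt(6) + 107 = 107 + sqrt(6) ≈ 109.45)
c(T(-5)) + x = 22 + (107 + sqrt(6)) = 129 + sqrt(6)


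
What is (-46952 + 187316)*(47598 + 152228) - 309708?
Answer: 28048066956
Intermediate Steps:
(-46952 + 187316)*(47598 + 152228) - 309708 = 140364*199826 - 309708 = 28048376664 - 309708 = 28048066956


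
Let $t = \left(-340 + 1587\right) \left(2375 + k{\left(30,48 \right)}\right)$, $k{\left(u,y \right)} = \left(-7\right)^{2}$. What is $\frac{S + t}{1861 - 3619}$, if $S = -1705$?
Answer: $- \frac{3021023}{1758} \approx -1718.4$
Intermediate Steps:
$k{\left(u,y \right)} = 49$
$t = 3022728$ ($t = \left(-340 + 1587\right) \left(2375 + 49\right) = 1247 \cdot 2424 = 3022728$)
$\frac{S + t}{1861 - 3619} = \frac{-1705 + 3022728}{1861 - 3619} = \frac{3021023}{-1758} = 3021023 \left(- \frac{1}{1758}\right) = - \frac{3021023}{1758}$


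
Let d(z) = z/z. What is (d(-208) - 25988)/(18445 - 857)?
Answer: -25987/17588 ≈ -1.4775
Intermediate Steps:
d(z) = 1
(d(-208) - 25988)/(18445 - 857) = (1 - 25988)/(18445 - 857) = -25987/17588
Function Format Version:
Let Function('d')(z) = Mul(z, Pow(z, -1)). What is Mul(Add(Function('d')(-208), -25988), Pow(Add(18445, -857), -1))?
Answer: Rational(-25987, 17588) ≈ -1.4775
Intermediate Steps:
Function('d')(z) = 1
Mul(Add(Function('d')(-208), -25988), Pow(Add(18445, -857), -1)) = Mul(Add(1, -25988), Pow(Add(18445, -857), -1)) = Mul(-25987, Pow(17588, -1)) = Mul(-25987, Rational(1, 17588)) = Rational(-25987, 17588)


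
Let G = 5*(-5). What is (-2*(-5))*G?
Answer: -250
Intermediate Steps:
G = -25
(-2*(-5))*G = -2*(-5)*(-25) = 10*(-25) = -250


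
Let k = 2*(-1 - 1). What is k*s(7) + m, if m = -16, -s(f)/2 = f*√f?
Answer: -16 + 56*√7 ≈ 132.16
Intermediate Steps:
s(f) = -2*f^(3/2) (s(f) = -2*f*√f = -2*f^(3/2))
k = -4 (k = 2*(-2) = -4)
k*s(7) + m = -(-8)*7^(3/2) - 16 = -(-8)*7*√7 - 16 = -(-56)*√7 - 16 = 56*√7 - 16 = -16 + 56*√7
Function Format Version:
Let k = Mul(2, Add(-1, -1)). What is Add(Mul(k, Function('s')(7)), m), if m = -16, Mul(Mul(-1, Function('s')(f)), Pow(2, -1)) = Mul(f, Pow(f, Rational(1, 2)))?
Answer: Add(-16, Mul(56, Pow(7, Rational(1, 2)))) ≈ 132.16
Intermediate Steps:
Function('s')(f) = Mul(-2, Pow(f, Rational(3, 2))) (Function('s')(f) = Mul(-2, Mul(f, Pow(f, Rational(1, 2)))) = Mul(-2, Pow(f, Rational(3, 2))))
k = -4 (k = Mul(2, -2) = -4)
Add(Mul(k, Function('s')(7)), m) = Add(Mul(-4, Mul(-2, Pow(7, Rational(3, 2)))), -16) = Add(Mul(-4, Mul(-2, Mul(7, Pow(7, Rational(1, 2))))), -16) = Add(Mul(-4, Mul(-14, Pow(7, Rational(1, 2)))), -16) = Add(Mul(56, Pow(7, Rational(1, 2))), -16) = Add(-16, Mul(56, Pow(7, Rational(1, 2))))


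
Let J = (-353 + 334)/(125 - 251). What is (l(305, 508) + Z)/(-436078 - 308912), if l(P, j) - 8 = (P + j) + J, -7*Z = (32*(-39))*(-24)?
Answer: 435671/93868740 ≈ 0.0046413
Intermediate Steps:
J = 19/126 (J = -19/(-126) = -19*(-1/126) = 19/126 ≈ 0.15079)
Z = -29952/7 (Z = -32*(-39)*(-24)/7 = -(-1248)*(-24)/7 = -⅐*29952 = -29952/7 ≈ -4278.9)
l(P, j) = 1027/126 + P + j (l(P, j) = 8 + ((P + j) + 19/126) = 8 + (19/126 + P + j) = 1027/126 + P + j)
(l(305, 508) + Z)/(-436078 - 308912) = ((1027/126 + 305 + 508) - 29952/7)/(-436078 - 308912) = (103465/126 - 29952/7)/(-744990) = -435671/126*(-1/744990) = 435671/93868740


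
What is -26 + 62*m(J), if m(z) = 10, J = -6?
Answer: 594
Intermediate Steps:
-26 + 62*m(J) = -26 + 62*10 = -26 + 620 = 594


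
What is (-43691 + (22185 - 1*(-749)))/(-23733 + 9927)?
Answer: 6919/4602 ≈ 1.5035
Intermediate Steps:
(-43691 + (22185 - 1*(-749)))/(-23733 + 9927) = (-43691 + (22185 + 749))/(-13806) = (-43691 + 22934)*(-1/13806) = -20757*(-1/13806) = 6919/4602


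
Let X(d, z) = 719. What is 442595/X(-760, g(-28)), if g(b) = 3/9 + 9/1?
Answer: 442595/719 ≈ 615.57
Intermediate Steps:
g(b) = 28/3 (g(b) = 3*(1/9) + 9*1 = 1/3 + 9 = 28/3)
442595/X(-760, g(-28)) = 442595/719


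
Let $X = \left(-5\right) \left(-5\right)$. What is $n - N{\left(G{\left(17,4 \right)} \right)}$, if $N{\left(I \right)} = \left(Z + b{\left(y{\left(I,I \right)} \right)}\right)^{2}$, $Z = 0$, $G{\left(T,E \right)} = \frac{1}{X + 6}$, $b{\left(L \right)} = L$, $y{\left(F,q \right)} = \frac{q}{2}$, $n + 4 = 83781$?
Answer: $\frac{322038787}{3844} \approx 83777.0$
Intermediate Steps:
$n = 83777$ ($n = -4 + 83781 = 83777$)
$y{\left(F,q \right)} = \frac{q}{2}$ ($y{\left(F,q \right)} = q \frac{1}{2} = \frac{q}{2}$)
$X = 25$
$G{\left(T,E \right)} = \frac{1}{31}$ ($G{\left(T,E \right)} = \frac{1}{25 + 6} = \frac{1}{31}$)
$N{\left(I \right)} = \frac{I^{2}}{4}$ ($N{\left(I \right)} = \left(0 + \frac{I}{2}\right)^{2} = \left(\frac{I}{2}\right)^{2} = \frac{I^{2}}{4}$)
$n - N{\left(G{\left(17,4 \right)} \right)} = 83777 - \frac{1}{4 \cdot 961} = 83777 - \frac{1}{4} \cdot \frac{1}{961} = 83777 - \frac{1}{3844} = \frac{322038787}{3844}$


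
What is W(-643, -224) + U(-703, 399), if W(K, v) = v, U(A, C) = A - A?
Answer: -224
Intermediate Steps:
U(A, C) = 0
W(-643, -224) + U(-703, 399) = -224 + 0 = -224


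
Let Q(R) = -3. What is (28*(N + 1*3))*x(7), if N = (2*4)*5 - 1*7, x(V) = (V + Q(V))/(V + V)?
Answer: 288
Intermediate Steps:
x(V) = (-3 + V)/(2*V) (x(V) = (V - 3)/(V + V) = (-3 + V)/((2*V)) = (-3 + V)*(1/(2*V)) = (-3 + V)/(2*V))
N = 33 (N = 8*5 - 7 = 40 - 7 = 33)
(28*(N + 1*3))*x(7) = (28*(33 + 1*3))*((½)*(-3 + 7)/7) = (28*(33 + 3))*((½)*(⅐)*4) = (28*36)*(2/7) = 1008*(2/7) = 288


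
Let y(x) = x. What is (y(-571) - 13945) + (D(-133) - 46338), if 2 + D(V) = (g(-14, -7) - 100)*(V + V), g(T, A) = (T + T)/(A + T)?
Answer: -103832/3 ≈ -34611.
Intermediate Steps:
g(T, A) = 2*T/(A + T) (g(T, A) = (2*T)/(A + T) = 2*T/(A + T))
D(V) = -2 - 592*V/3 (D(V) = -2 + (2*(-14)/(-7 - 14) - 100)*(V + V) = -2 + (2*(-14)/(-21) - 100)*(2*V) = -2 + (2*(-14)*(-1/21) - 100)*(2*V) = -2 + (4/3 - 100)*(2*V) = -2 - 592*V/3)
(y(-571) - 13945) + (D(-133) - 46338) = (-571 - 13945) + ((-2 - 592/3*(-133)) - 46338) = -14516 + ((-2 + 78736/3) - 46338) = -14516 + (78730/3 - 46338) = -14516 - 60284/3 = -103832/3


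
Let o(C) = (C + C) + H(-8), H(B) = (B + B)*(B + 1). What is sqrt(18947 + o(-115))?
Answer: sqrt(18829) ≈ 137.22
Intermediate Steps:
H(B) = 2*B*(1 + B) (H(B) = (2*B)*(1 + B) = 2*B*(1 + B))
o(C) = 112 + 2*C (o(C) = (C + C) + 2*(-8)*(1 - 8) = 2*C + 2*(-8)*(-7) = 2*C + 112 = 112 + 2*C)
sqrt(18947 + o(-115)) = sqrt(18947 + (112 + 2*(-115))) = sqrt(18947 + (112 - 230)) = sqrt(18947 - 118) = sqrt(18829)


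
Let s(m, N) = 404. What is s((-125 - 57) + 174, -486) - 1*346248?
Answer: -345844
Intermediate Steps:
s((-125 - 57) + 174, -486) - 1*346248 = 404 - 1*346248 = 404 - 346248 = -345844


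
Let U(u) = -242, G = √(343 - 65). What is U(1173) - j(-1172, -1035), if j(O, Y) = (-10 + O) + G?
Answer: 940 - √278 ≈ 923.33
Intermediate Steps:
G = √278 ≈ 16.673
j(O, Y) = -10 + O + √278 (j(O, Y) = (-10 + O) + √278 = -10 + O + √278)
U(1173) - j(-1172, -1035) = -242 - (-10 - 1172 + √278) = -242 - (-1182 + √278) = -242 + (1182 - √278) = 940 - √278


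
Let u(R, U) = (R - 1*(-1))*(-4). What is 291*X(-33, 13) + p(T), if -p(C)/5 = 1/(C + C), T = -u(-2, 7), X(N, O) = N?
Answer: -76819/8 ≈ -9602.4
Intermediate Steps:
u(R, U) = -4 - 4*R (u(R, U) = (R + 1)*(-4) = (1 + R)*(-4) = -4 - 4*R)
T = -4 (T = -(-4 - 4*(-2)) = -(-4 + 8) = -1*4 = -4)
p(C) = -5/(2*C) (p(C) = -5/(C + C) = -5*1/(2*C) = -5/(2*C))
291*X(-33, 13) + p(T) = 291*(-33) - 5/2/(-4) = -9603 - 5/2*(-¼) = -9603 + 5/8 = -76819/8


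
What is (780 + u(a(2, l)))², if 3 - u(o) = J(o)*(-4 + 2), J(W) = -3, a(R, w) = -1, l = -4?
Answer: 603729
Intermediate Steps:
u(o) = -3 (u(o) = 3 - (-3)*(-4 + 2) = 3 - (-3)*(-2) = 3 - 1*6 = 3 - 6 = -3)
(780 + u(a(2, l)))² = (780 - 3)² = 777² = 603729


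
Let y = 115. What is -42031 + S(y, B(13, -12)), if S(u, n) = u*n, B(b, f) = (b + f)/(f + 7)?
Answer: -42054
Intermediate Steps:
B(b, f) = (b + f)/(7 + f)
S(u, n) = n*u
-42031 + S(y, B(13, -12)) = -42031 + ((13 - 12)/(7 - 12))*115 = -42031 + (1/(-5))*115 = -42031 - ⅕*1*115 = -42031 - ⅕*115 = -42031 - 23 = -42054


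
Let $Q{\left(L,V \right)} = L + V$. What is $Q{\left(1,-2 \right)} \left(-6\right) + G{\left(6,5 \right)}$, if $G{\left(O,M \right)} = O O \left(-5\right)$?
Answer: $-174$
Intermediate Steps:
$G{\left(O,M \right)} = - 5 O^{2}$ ($G{\left(O,M \right)} = O^{2} \left(-5\right) = - 5 O^{2}$)
$Q{\left(1,-2 \right)} \left(-6\right) + G{\left(6,5 \right)} = \left(1 - 2\right) \left(-6\right) - 5 \cdot 6^{2} = \left(-1\right) \left(-6\right) - 180 = 6 - 180 = -174$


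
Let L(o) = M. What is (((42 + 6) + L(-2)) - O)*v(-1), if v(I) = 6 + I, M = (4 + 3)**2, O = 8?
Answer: 445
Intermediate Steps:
M = 49 (M = 7**2 = 49)
L(o) = 49
(((42 + 6) + L(-2)) - O)*v(-1) = (((42 + 6) + 49) - 1*8)*(6 - 1) = ((48 + 49) - 8)*5 = (97 - 8)*5 = 89*5 = 445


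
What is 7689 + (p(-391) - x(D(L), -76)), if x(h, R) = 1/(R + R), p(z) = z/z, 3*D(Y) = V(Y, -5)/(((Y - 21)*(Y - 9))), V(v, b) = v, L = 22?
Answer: 1168881/152 ≈ 7690.0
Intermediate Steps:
D(Y) = Y/(3*(-21 + Y)*(-9 + Y)) (D(Y) = (Y/(((Y - 21)*(Y - 9))))/3 = (Y/(((-21 + Y)*(-9 + Y))))/3 = (Y*(1/((-21 + Y)*(-9 + Y))))/3 = (Y/((-21 + Y)*(-9 + Y)))/3 = Y/(3*(-21 + Y)*(-9 + Y)))
p(z) = 1
x(h, R) = 1/(2*R)
7689 + (p(-391) - x(D(L), -76)) = 7689 + (1 - 1/(2*(-76))) = 7689 + (1 - (-1)/(2*76)) = 7689 + (1 - 1*(-1/152)) = 7689 + (1 + 1/152) = 7689 + 153/152 = 1168881/152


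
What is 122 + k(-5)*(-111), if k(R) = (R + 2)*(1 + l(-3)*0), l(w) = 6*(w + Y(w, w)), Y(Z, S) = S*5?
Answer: 455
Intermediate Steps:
Y(Z, S) = 5*S
l(w) = 36*w (l(w) = 6*(w + 5*w) = 6*(6*w) = 36*w)
k(R) = 2 + R (k(R) = (R + 2)*(1 + (36*(-3))*0) = (2 + R)*(1 - 108*0) = (2 + R)*(1 + 0) = (2 + R)*1 = 2 + R)
122 + k(-5)*(-111) = 122 + (2 - 5)*(-111) = 122 - 3*(-111) = 122 + 333 = 455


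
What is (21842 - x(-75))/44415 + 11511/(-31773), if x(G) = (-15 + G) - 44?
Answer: 1271989/9599985 ≈ 0.13250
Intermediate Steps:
x(G) = -59 + G
(21842 - x(-75))/44415 + 11511/(-31773) = (21842 - (-59 - 75))/44415 + 11511/(-31773) = (21842 - 1*(-134))*(1/44415) + 11511*(-1/31773) = (21842 + 134)*(1/44415) - 3837/10591 = 21976*(1/44415) - 3837/10591 = 21976/44415 - 3837/10591 = 1271989/9599985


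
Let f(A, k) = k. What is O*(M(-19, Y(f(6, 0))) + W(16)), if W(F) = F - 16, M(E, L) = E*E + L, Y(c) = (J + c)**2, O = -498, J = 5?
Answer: -192228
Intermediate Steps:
Y(c) = (5 + c)**2
M(E, L) = L + E**2 (M(E, L) = E**2 + L = L + E**2)
W(F) = -16 + F
O*(M(-19, Y(f(6, 0))) + W(16)) = -498*(((5 + 0)**2 + (-19)**2) + (-16 + 16)) = -498*((5**2 + 361) + 0) = -498*((25 + 361) + 0) = -498*(386 + 0) = -498*386 = -192228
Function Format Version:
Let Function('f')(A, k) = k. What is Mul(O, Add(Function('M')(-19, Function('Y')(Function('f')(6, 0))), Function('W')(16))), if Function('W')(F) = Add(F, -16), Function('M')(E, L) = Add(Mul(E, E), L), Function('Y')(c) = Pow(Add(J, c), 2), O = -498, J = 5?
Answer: -192228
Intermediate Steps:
Function('Y')(c) = Pow(Add(5, c), 2)
Function('M')(E, L) = Add(L, Pow(E, 2)) (Function('M')(E, L) = Add(Pow(E, 2), L) = Add(L, Pow(E, 2)))
Function('W')(F) = Add(-16, F)
Mul(O, Add(Function('M')(-19, Function('Y')(Function('f')(6, 0))), Function('W')(16))) = Mul(-498, Add(Add(Pow(Add(5, 0), 2), Pow(-19, 2)), Add(-16, 16))) = Mul(-498, Add(Add(Pow(5, 2), 361), 0)) = Mul(-498, Add(Add(25, 361), 0)) = Mul(-498, Add(386, 0)) = Mul(-498, 386) = -192228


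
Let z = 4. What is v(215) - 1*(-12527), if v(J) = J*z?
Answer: 13387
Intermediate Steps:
v(J) = 4*J (v(J) = J*4 = 4*J)
v(215) - 1*(-12527) = 4*215 - 1*(-12527) = 860 + 12527 = 13387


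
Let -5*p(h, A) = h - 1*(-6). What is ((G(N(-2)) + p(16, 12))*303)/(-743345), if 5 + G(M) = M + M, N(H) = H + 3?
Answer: 11211/3716725 ≈ 0.0030164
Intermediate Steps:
p(h, A) = -6/5 - h/5 (p(h, A) = -(h - 1*(-6))/5 = -(h + 6)/5 = -(6 + h)/5 = -6/5 - h/5)
N(H) = 3 + H
G(M) = -5 + 2*M (G(M) = -5 + (M + M) = -5 + 2*M)
((G(N(-2)) + p(16, 12))*303)/(-743345) = (((-5 + 2*(3 - 2)) + (-6/5 - ⅕*16))*303)/(-743345) = (((-5 + 2*1) + (-6/5 - 16/5))*303)*(-1/743345) = (((-5 + 2) - 22/5)*303)*(-1/743345) = ((-3 - 22/5)*303)*(-1/743345) = -37/5*303*(-1/743345) = -11211/5*(-1/743345) = 11211/3716725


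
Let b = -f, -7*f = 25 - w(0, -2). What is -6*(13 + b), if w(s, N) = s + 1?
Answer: -690/7 ≈ -98.571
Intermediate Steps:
w(s, N) = 1 + s
f = -24/7 (f = -(25 - (1 + 0))/7 = -(25 - 1*1)/7 = -(25 - 1)/7 = -⅐*24 = -24/7 ≈ -3.4286)
b = 24/7 (b = -1*(-24/7) = 24/7 ≈ 3.4286)
-6*(13 + b) = -6*(13 + 24/7) = -6*115/7 = -690/7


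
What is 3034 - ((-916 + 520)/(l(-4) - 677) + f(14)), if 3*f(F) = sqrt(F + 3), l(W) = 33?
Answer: 488375/161 - sqrt(17)/3 ≈ 3032.0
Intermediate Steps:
f(F) = sqrt(3 + F)/3 (f(F) = sqrt(F + 3)/3 = sqrt(3 + F)/3)
3034 - ((-916 + 520)/(l(-4) - 677) + f(14)) = 3034 - ((-916 + 520)/(33 - 677) + sqrt(3 + 14)/3) = 3034 - (-396/(-644) + sqrt(17)/3) = 3034 - (-396*(-1/644) + sqrt(17)/3) = 3034 - (99/161 + sqrt(17)/3) = 3034 + (-99/161 - sqrt(17)/3) = 488375/161 - sqrt(17)/3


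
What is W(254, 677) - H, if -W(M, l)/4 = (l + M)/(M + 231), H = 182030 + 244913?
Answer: -207071079/485 ≈ -4.2695e+5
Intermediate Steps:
H = 426943
W(M, l) = -4*(M + l)/(231 + M) (W(M, l) = -4*(l + M)/(M + 231) = -4*(M + l)/(231 + M))
W(254, 677) - H = 4*(-1*254 - 1*677)/(231 + 254) - 1*426943 = 4*(-254 - 677)/485 - 426943 = 4*(1/485)*(-931) - 426943 = -3724/485 - 426943 = -207071079/485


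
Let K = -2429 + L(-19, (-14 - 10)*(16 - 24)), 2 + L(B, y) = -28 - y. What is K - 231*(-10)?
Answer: -341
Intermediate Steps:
L(B, y) = -30 - y (L(B, y) = -2 + (-28 - y) = -30 - y)
K = -2651 (K = -2429 + (-30 - (-14 - 10)*(16 - 24)) = -2429 + (-30 - (-24)*(-8)) = -2429 + (-30 - 1*192) = -2429 + (-30 - 192) = -2429 - 222 = -2651)
K - 231*(-10) = -2651 - 231*(-10) = -2651 + 2310 = -341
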